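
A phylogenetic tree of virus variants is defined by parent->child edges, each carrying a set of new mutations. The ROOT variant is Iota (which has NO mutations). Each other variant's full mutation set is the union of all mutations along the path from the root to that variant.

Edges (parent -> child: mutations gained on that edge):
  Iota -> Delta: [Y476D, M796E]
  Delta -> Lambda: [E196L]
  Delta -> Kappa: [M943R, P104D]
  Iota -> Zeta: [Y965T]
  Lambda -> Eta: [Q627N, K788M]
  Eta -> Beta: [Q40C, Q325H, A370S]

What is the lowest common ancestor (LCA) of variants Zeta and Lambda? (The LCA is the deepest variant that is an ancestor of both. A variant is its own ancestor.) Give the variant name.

Answer: Iota

Derivation:
Path from root to Zeta: Iota -> Zeta
  ancestors of Zeta: {Iota, Zeta}
Path from root to Lambda: Iota -> Delta -> Lambda
  ancestors of Lambda: {Iota, Delta, Lambda}
Common ancestors: {Iota}
Walk up from Lambda: Lambda (not in ancestors of Zeta), Delta (not in ancestors of Zeta), Iota (in ancestors of Zeta)
Deepest common ancestor (LCA) = Iota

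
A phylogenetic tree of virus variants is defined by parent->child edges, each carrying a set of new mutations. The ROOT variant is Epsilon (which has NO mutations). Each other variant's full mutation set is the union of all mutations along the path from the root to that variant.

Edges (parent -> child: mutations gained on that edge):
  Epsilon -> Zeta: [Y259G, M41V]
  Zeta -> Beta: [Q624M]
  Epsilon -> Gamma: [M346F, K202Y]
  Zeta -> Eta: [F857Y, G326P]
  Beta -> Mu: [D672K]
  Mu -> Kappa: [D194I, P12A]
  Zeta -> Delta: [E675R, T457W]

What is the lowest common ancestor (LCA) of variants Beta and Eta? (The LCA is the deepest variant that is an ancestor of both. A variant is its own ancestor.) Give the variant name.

Answer: Zeta

Derivation:
Path from root to Beta: Epsilon -> Zeta -> Beta
  ancestors of Beta: {Epsilon, Zeta, Beta}
Path from root to Eta: Epsilon -> Zeta -> Eta
  ancestors of Eta: {Epsilon, Zeta, Eta}
Common ancestors: {Epsilon, Zeta}
Walk up from Eta: Eta (not in ancestors of Beta), Zeta (in ancestors of Beta), Epsilon (in ancestors of Beta)
Deepest common ancestor (LCA) = Zeta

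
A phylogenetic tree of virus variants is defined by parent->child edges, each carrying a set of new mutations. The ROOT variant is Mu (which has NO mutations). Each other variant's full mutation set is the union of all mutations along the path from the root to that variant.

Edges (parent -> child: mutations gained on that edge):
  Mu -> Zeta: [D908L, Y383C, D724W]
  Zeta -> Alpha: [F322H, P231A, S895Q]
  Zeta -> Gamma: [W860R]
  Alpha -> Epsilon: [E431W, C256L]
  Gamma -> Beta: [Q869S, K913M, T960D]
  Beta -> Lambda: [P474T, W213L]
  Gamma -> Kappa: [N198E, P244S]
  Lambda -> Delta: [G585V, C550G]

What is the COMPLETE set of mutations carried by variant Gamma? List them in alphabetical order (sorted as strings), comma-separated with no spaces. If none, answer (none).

At Mu: gained [] -> total []
At Zeta: gained ['D908L', 'Y383C', 'D724W'] -> total ['D724W', 'D908L', 'Y383C']
At Gamma: gained ['W860R'] -> total ['D724W', 'D908L', 'W860R', 'Y383C']

Answer: D724W,D908L,W860R,Y383C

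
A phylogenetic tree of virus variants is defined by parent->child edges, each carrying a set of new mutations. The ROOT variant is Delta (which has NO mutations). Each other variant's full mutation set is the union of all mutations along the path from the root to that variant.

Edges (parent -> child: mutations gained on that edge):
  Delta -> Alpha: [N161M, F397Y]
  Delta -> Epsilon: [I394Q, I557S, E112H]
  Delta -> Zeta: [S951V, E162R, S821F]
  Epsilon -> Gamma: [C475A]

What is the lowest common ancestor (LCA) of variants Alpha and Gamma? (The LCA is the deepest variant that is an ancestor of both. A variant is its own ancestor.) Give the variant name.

Path from root to Alpha: Delta -> Alpha
  ancestors of Alpha: {Delta, Alpha}
Path from root to Gamma: Delta -> Epsilon -> Gamma
  ancestors of Gamma: {Delta, Epsilon, Gamma}
Common ancestors: {Delta}
Walk up from Gamma: Gamma (not in ancestors of Alpha), Epsilon (not in ancestors of Alpha), Delta (in ancestors of Alpha)
Deepest common ancestor (LCA) = Delta

Answer: Delta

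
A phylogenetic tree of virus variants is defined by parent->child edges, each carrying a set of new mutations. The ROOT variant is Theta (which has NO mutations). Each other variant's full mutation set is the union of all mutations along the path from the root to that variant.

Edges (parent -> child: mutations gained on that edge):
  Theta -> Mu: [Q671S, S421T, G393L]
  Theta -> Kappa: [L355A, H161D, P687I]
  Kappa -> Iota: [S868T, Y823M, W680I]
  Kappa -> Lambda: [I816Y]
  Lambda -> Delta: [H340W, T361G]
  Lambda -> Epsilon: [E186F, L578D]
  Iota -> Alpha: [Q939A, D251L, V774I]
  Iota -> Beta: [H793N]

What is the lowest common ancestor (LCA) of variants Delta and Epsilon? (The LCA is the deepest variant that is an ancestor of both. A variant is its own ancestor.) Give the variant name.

Path from root to Delta: Theta -> Kappa -> Lambda -> Delta
  ancestors of Delta: {Theta, Kappa, Lambda, Delta}
Path from root to Epsilon: Theta -> Kappa -> Lambda -> Epsilon
  ancestors of Epsilon: {Theta, Kappa, Lambda, Epsilon}
Common ancestors: {Theta, Kappa, Lambda}
Walk up from Epsilon: Epsilon (not in ancestors of Delta), Lambda (in ancestors of Delta), Kappa (in ancestors of Delta), Theta (in ancestors of Delta)
Deepest common ancestor (LCA) = Lambda

Answer: Lambda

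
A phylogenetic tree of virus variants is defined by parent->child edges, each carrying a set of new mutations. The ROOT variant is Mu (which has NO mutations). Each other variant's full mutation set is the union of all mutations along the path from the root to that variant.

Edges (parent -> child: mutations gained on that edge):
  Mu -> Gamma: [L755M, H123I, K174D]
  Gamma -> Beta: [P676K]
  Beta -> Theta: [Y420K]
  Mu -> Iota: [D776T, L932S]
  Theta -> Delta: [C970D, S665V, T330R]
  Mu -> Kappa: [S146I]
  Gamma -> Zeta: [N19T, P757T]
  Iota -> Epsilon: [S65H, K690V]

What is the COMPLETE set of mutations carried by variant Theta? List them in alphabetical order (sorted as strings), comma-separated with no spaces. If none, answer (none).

Answer: H123I,K174D,L755M,P676K,Y420K

Derivation:
At Mu: gained [] -> total []
At Gamma: gained ['L755M', 'H123I', 'K174D'] -> total ['H123I', 'K174D', 'L755M']
At Beta: gained ['P676K'] -> total ['H123I', 'K174D', 'L755M', 'P676K']
At Theta: gained ['Y420K'] -> total ['H123I', 'K174D', 'L755M', 'P676K', 'Y420K']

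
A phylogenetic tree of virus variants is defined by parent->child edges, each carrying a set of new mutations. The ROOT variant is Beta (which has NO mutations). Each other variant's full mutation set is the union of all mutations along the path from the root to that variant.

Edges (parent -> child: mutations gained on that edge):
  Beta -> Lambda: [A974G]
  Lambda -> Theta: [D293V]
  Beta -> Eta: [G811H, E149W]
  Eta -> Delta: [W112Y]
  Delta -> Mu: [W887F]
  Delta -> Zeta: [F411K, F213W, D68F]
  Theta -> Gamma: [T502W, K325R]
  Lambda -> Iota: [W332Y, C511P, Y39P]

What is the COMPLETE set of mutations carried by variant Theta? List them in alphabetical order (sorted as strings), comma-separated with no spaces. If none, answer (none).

At Beta: gained [] -> total []
At Lambda: gained ['A974G'] -> total ['A974G']
At Theta: gained ['D293V'] -> total ['A974G', 'D293V']

Answer: A974G,D293V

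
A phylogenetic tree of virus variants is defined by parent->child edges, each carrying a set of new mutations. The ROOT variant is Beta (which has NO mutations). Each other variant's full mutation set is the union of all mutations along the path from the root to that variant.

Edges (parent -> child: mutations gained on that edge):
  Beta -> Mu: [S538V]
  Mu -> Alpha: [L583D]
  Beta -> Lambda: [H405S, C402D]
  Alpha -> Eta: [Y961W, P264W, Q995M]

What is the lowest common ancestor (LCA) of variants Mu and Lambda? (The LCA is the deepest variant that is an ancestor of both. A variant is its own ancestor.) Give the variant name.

Path from root to Mu: Beta -> Mu
  ancestors of Mu: {Beta, Mu}
Path from root to Lambda: Beta -> Lambda
  ancestors of Lambda: {Beta, Lambda}
Common ancestors: {Beta}
Walk up from Lambda: Lambda (not in ancestors of Mu), Beta (in ancestors of Mu)
Deepest common ancestor (LCA) = Beta

Answer: Beta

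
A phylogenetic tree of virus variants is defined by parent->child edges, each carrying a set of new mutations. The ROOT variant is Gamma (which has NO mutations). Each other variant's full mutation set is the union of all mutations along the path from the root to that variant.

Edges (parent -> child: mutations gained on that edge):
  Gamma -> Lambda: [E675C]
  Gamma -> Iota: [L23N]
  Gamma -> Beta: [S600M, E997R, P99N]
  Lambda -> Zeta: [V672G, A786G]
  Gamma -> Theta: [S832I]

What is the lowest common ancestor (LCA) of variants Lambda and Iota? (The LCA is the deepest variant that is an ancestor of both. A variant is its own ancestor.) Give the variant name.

Path from root to Lambda: Gamma -> Lambda
  ancestors of Lambda: {Gamma, Lambda}
Path from root to Iota: Gamma -> Iota
  ancestors of Iota: {Gamma, Iota}
Common ancestors: {Gamma}
Walk up from Iota: Iota (not in ancestors of Lambda), Gamma (in ancestors of Lambda)
Deepest common ancestor (LCA) = Gamma

Answer: Gamma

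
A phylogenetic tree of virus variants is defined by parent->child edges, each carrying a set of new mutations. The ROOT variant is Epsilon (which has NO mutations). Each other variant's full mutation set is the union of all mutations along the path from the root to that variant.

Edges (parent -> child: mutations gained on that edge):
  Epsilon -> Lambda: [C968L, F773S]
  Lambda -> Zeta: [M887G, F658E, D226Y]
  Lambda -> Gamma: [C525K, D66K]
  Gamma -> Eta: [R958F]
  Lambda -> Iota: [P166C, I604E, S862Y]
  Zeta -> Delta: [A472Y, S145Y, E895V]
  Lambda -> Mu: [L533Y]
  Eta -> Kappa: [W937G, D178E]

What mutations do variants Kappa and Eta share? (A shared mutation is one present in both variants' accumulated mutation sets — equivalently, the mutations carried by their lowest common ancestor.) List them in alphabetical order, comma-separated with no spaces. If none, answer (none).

Answer: C525K,C968L,D66K,F773S,R958F

Derivation:
Accumulating mutations along path to Kappa:
  At Epsilon: gained [] -> total []
  At Lambda: gained ['C968L', 'F773S'] -> total ['C968L', 'F773S']
  At Gamma: gained ['C525K', 'D66K'] -> total ['C525K', 'C968L', 'D66K', 'F773S']
  At Eta: gained ['R958F'] -> total ['C525K', 'C968L', 'D66K', 'F773S', 'R958F']
  At Kappa: gained ['W937G', 'D178E'] -> total ['C525K', 'C968L', 'D178E', 'D66K', 'F773S', 'R958F', 'W937G']
Mutations(Kappa) = ['C525K', 'C968L', 'D178E', 'D66K', 'F773S', 'R958F', 'W937G']
Accumulating mutations along path to Eta:
  At Epsilon: gained [] -> total []
  At Lambda: gained ['C968L', 'F773S'] -> total ['C968L', 'F773S']
  At Gamma: gained ['C525K', 'D66K'] -> total ['C525K', 'C968L', 'D66K', 'F773S']
  At Eta: gained ['R958F'] -> total ['C525K', 'C968L', 'D66K', 'F773S', 'R958F']
Mutations(Eta) = ['C525K', 'C968L', 'D66K', 'F773S', 'R958F']
Intersection: ['C525K', 'C968L', 'D178E', 'D66K', 'F773S', 'R958F', 'W937G'] ∩ ['C525K', 'C968L', 'D66K', 'F773S', 'R958F'] = ['C525K', 'C968L', 'D66K', 'F773S', 'R958F']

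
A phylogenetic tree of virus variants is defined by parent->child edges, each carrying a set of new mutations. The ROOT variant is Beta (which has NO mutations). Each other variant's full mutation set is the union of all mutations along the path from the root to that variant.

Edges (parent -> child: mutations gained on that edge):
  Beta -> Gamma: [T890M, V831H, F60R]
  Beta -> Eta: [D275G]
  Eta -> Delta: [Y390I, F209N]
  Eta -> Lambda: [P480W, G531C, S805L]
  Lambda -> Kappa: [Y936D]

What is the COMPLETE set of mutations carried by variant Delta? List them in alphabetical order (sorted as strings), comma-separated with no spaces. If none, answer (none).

Answer: D275G,F209N,Y390I

Derivation:
At Beta: gained [] -> total []
At Eta: gained ['D275G'] -> total ['D275G']
At Delta: gained ['Y390I', 'F209N'] -> total ['D275G', 'F209N', 'Y390I']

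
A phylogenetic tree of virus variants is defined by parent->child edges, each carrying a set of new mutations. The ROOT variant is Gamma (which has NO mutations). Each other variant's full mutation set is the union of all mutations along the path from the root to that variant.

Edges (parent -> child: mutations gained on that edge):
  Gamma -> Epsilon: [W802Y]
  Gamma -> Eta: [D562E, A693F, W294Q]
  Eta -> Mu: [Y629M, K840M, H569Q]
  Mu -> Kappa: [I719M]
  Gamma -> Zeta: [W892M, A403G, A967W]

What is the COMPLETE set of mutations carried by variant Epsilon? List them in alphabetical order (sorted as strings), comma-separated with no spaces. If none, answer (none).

At Gamma: gained [] -> total []
At Epsilon: gained ['W802Y'] -> total ['W802Y']

Answer: W802Y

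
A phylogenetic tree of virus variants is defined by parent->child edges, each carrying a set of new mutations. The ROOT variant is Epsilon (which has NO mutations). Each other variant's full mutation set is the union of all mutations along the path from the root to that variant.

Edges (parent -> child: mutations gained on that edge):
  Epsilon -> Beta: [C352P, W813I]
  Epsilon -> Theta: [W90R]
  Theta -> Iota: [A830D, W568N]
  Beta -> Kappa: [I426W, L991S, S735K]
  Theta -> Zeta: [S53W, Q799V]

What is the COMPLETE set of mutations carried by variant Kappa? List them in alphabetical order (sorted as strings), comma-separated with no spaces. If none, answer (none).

Answer: C352P,I426W,L991S,S735K,W813I

Derivation:
At Epsilon: gained [] -> total []
At Beta: gained ['C352P', 'W813I'] -> total ['C352P', 'W813I']
At Kappa: gained ['I426W', 'L991S', 'S735K'] -> total ['C352P', 'I426W', 'L991S', 'S735K', 'W813I']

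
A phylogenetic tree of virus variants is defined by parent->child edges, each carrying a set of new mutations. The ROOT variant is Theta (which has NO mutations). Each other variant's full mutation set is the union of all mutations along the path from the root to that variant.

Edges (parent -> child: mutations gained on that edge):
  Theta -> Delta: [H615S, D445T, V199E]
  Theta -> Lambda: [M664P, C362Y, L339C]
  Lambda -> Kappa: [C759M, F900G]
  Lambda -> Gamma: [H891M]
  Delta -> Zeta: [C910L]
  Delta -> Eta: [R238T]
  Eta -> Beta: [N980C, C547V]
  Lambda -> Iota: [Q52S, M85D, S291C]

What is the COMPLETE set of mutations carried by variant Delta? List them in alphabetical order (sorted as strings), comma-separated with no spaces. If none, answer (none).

Answer: D445T,H615S,V199E

Derivation:
At Theta: gained [] -> total []
At Delta: gained ['H615S', 'D445T', 'V199E'] -> total ['D445T', 'H615S', 'V199E']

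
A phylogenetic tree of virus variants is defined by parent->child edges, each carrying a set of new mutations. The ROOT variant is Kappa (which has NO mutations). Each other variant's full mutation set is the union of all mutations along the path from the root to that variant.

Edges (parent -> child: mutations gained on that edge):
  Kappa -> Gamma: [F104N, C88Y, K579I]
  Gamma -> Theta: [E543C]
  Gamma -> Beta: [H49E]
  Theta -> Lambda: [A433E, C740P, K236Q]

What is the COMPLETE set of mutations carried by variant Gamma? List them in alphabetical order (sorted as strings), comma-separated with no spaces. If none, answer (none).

At Kappa: gained [] -> total []
At Gamma: gained ['F104N', 'C88Y', 'K579I'] -> total ['C88Y', 'F104N', 'K579I']

Answer: C88Y,F104N,K579I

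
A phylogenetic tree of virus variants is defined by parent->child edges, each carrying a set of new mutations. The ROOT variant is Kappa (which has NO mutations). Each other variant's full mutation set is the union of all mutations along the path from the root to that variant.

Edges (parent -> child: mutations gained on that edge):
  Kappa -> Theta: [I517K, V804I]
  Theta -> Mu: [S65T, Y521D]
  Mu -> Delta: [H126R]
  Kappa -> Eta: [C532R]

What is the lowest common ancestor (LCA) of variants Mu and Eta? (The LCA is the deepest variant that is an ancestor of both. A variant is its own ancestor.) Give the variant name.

Path from root to Mu: Kappa -> Theta -> Mu
  ancestors of Mu: {Kappa, Theta, Mu}
Path from root to Eta: Kappa -> Eta
  ancestors of Eta: {Kappa, Eta}
Common ancestors: {Kappa}
Walk up from Eta: Eta (not in ancestors of Mu), Kappa (in ancestors of Mu)
Deepest common ancestor (LCA) = Kappa

Answer: Kappa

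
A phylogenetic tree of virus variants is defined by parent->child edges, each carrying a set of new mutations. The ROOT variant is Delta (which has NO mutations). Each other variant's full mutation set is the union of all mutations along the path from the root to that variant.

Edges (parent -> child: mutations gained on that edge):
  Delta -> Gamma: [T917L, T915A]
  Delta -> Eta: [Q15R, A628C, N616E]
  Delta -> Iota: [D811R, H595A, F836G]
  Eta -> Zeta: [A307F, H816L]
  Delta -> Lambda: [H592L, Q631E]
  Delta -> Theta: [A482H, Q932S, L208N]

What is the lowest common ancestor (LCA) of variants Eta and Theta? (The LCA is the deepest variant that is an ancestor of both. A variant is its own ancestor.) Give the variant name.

Path from root to Eta: Delta -> Eta
  ancestors of Eta: {Delta, Eta}
Path from root to Theta: Delta -> Theta
  ancestors of Theta: {Delta, Theta}
Common ancestors: {Delta}
Walk up from Theta: Theta (not in ancestors of Eta), Delta (in ancestors of Eta)
Deepest common ancestor (LCA) = Delta

Answer: Delta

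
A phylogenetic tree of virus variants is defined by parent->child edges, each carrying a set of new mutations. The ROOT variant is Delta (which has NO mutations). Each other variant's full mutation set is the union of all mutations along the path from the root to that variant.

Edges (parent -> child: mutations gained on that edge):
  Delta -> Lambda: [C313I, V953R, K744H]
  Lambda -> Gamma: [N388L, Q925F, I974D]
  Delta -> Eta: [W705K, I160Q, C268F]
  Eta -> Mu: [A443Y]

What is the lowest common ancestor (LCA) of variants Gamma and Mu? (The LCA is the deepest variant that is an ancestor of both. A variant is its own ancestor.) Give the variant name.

Path from root to Gamma: Delta -> Lambda -> Gamma
  ancestors of Gamma: {Delta, Lambda, Gamma}
Path from root to Mu: Delta -> Eta -> Mu
  ancestors of Mu: {Delta, Eta, Mu}
Common ancestors: {Delta}
Walk up from Mu: Mu (not in ancestors of Gamma), Eta (not in ancestors of Gamma), Delta (in ancestors of Gamma)
Deepest common ancestor (LCA) = Delta

Answer: Delta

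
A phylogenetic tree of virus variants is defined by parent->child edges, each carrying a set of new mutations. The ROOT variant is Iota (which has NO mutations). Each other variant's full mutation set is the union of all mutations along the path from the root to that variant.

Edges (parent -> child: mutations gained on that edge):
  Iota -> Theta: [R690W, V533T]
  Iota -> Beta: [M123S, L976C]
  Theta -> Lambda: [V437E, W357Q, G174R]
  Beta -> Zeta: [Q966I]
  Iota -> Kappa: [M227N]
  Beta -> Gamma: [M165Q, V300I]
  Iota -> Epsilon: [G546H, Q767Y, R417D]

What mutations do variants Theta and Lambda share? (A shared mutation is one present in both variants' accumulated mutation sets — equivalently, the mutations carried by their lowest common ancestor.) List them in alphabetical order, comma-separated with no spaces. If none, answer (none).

Accumulating mutations along path to Theta:
  At Iota: gained [] -> total []
  At Theta: gained ['R690W', 'V533T'] -> total ['R690W', 'V533T']
Mutations(Theta) = ['R690W', 'V533T']
Accumulating mutations along path to Lambda:
  At Iota: gained [] -> total []
  At Theta: gained ['R690W', 'V533T'] -> total ['R690W', 'V533T']
  At Lambda: gained ['V437E', 'W357Q', 'G174R'] -> total ['G174R', 'R690W', 'V437E', 'V533T', 'W357Q']
Mutations(Lambda) = ['G174R', 'R690W', 'V437E', 'V533T', 'W357Q']
Intersection: ['R690W', 'V533T'] ∩ ['G174R', 'R690W', 'V437E', 'V533T', 'W357Q'] = ['R690W', 'V533T']

Answer: R690W,V533T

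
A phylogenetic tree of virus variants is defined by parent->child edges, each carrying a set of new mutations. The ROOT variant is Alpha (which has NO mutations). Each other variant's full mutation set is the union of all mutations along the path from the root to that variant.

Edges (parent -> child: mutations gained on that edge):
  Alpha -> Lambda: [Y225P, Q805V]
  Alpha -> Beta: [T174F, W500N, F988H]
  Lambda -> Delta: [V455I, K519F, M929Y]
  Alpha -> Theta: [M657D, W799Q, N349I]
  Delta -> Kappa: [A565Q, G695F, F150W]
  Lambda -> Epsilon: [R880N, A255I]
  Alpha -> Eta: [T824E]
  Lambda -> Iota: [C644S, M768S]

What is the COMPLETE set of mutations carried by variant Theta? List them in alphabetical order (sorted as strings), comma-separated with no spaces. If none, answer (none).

Answer: M657D,N349I,W799Q

Derivation:
At Alpha: gained [] -> total []
At Theta: gained ['M657D', 'W799Q', 'N349I'] -> total ['M657D', 'N349I', 'W799Q']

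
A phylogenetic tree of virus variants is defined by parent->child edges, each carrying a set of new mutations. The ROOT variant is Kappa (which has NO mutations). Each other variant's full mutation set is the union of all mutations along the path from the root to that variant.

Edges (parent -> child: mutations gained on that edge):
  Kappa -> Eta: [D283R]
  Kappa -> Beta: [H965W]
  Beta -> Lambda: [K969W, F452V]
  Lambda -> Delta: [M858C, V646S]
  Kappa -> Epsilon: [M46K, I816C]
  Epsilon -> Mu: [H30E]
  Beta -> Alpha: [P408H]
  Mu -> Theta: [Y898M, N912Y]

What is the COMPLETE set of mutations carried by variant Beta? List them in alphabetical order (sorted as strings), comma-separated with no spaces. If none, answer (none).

Answer: H965W

Derivation:
At Kappa: gained [] -> total []
At Beta: gained ['H965W'] -> total ['H965W']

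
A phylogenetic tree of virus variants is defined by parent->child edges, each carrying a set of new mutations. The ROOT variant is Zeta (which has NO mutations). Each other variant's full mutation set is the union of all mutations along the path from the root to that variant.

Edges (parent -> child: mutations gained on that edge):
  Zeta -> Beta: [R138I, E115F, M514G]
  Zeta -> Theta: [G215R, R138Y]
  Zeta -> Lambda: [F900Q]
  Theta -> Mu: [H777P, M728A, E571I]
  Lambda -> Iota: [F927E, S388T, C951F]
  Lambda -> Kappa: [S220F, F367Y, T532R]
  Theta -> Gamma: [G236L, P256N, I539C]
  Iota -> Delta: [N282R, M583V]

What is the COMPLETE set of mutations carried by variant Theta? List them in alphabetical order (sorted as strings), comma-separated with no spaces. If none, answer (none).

Answer: G215R,R138Y

Derivation:
At Zeta: gained [] -> total []
At Theta: gained ['G215R', 'R138Y'] -> total ['G215R', 'R138Y']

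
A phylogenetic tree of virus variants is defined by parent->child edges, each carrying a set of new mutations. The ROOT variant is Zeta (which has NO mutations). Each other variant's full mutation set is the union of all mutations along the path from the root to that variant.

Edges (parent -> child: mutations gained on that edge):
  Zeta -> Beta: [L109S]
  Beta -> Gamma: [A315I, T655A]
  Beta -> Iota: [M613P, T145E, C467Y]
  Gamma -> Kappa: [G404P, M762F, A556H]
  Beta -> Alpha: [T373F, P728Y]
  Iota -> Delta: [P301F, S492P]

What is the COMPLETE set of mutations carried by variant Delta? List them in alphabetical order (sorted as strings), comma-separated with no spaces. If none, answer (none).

At Zeta: gained [] -> total []
At Beta: gained ['L109S'] -> total ['L109S']
At Iota: gained ['M613P', 'T145E', 'C467Y'] -> total ['C467Y', 'L109S', 'M613P', 'T145E']
At Delta: gained ['P301F', 'S492P'] -> total ['C467Y', 'L109S', 'M613P', 'P301F', 'S492P', 'T145E']

Answer: C467Y,L109S,M613P,P301F,S492P,T145E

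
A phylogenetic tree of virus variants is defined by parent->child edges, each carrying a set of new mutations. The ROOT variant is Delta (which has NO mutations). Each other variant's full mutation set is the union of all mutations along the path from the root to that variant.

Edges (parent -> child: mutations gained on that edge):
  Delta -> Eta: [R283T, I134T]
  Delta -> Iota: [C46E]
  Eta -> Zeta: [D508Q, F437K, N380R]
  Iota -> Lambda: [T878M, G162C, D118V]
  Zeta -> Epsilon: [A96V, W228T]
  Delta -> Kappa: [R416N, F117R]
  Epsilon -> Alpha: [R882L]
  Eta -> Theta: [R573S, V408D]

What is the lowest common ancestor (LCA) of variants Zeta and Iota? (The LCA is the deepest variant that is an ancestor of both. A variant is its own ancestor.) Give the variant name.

Answer: Delta

Derivation:
Path from root to Zeta: Delta -> Eta -> Zeta
  ancestors of Zeta: {Delta, Eta, Zeta}
Path from root to Iota: Delta -> Iota
  ancestors of Iota: {Delta, Iota}
Common ancestors: {Delta}
Walk up from Iota: Iota (not in ancestors of Zeta), Delta (in ancestors of Zeta)
Deepest common ancestor (LCA) = Delta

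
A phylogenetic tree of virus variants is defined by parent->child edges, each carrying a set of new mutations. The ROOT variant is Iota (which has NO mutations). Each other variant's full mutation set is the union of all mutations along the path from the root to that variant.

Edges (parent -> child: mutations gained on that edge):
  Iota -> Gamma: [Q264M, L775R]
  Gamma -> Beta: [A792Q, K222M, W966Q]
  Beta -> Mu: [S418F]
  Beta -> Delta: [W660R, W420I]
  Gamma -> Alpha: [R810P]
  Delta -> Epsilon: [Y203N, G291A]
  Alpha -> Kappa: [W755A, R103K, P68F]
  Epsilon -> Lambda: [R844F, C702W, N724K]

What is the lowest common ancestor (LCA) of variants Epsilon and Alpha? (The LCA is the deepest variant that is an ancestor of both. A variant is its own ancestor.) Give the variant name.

Path from root to Epsilon: Iota -> Gamma -> Beta -> Delta -> Epsilon
  ancestors of Epsilon: {Iota, Gamma, Beta, Delta, Epsilon}
Path from root to Alpha: Iota -> Gamma -> Alpha
  ancestors of Alpha: {Iota, Gamma, Alpha}
Common ancestors: {Iota, Gamma}
Walk up from Alpha: Alpha (not in ancestors of Epsilon), Gamma (in ancestors of Epsilon), Iota (in ancestors of Epsilon)
Deepest common ancestor (LCA) = Gamma

Answer: Gamma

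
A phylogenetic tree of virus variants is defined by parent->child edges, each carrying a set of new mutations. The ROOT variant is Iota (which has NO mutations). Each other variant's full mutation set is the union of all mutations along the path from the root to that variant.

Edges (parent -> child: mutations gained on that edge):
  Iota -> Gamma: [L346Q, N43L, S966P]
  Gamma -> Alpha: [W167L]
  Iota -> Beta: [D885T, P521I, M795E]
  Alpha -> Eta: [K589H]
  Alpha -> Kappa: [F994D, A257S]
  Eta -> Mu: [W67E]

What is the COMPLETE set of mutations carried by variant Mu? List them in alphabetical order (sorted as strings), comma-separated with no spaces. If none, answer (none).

Answer: K589H,L346Q,N43L,S966P,W167L,W67E

Derivation:
At Iota: gained [] -> total []
At Gamma: gained ['L346Q', 'N43L', 'S966P'] -> total ['L346Q', 'N43L', 'S966P']
At Alpha: gained ['W167L'] -> total ['L346Q', 'N43L', 'S966P', 'W167L']
At Eta: gained ['K589H'] -> total ['K589H', 'L346Q', 'N43L', 'S966P', 'W167L']
At Mu: gained ['W67E'] -> total ['K589H', 'L346Q', 'N43L', 'S966P', 'W167L', 'W67E']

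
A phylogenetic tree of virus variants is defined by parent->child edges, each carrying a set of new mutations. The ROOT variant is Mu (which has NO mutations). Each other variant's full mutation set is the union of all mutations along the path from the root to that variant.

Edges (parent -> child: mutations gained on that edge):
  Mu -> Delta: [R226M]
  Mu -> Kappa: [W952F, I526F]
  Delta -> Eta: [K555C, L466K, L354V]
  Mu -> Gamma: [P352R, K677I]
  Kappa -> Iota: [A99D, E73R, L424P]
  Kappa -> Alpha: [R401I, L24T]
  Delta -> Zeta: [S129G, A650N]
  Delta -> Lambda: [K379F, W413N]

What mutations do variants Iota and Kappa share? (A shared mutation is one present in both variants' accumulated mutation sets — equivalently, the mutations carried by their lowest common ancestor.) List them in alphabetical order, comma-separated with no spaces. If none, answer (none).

Accumulating mutations along path to Iota:
  At Mu: gained [] -> total []
  At Kappa: gained ['W952F', 'I526F'] -> total ['I526F', 'W952F']
  At Iota: gained ['A99D', 'E73R', 'L424P'] -> total ['A99D', 'E73R', 'I526F', 'L424P', 'W952F']
Mutations(Iota) = ['A99D', 'E73R', 'I526F', 'L424P', 'W952F']
Accumulating mutations along path to Kappa:
  At Mu: gained [] -> total []
  At Kappa: gained ['W952F', 'I526F'] -> total ['I526F', 'W952F']
Mutations(Kappa) = ['I526F', 'W952F']
Intersection: ['A99D', 'E73R', 'I526F', 'L424P', 'W952F'] ∩ ['I526F', 'W952F'] = ['I526F', 'W952F']

Answer: I526F,W952F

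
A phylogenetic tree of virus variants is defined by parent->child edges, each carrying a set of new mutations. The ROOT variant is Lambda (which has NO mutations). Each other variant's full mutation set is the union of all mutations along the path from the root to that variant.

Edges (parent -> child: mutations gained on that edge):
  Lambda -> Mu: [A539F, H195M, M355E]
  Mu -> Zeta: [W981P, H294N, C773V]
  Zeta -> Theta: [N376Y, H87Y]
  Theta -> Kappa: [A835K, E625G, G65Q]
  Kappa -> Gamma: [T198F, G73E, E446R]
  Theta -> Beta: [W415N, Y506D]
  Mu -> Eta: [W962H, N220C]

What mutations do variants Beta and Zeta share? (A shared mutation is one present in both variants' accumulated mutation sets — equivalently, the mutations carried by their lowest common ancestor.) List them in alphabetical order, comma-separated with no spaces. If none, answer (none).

Answer: A539F,C773V,H195M,H294N,M355E,W981P

Derivation:
Accumulating mutations along path to Beta:
  At Lambda: gained [] -> total []
  At Mu: gained ['A539F', 'H195M', 'M355E'] -> total ['A539F', 'H195M', 'M355E']
  At Zeta: gained ['W981P', 'H294N', 'C773V'] -> total ['A539F', 'C773V', 'H195M', 'H294N', 'M355E', 'W981P']
  At Theta: gained ['N376Y', 'H87Y'] -> total ['A539F', 'C773V', 'H195M', 'H294N', 'H87Y', 'M355E', 'N376Y', 'W981P']
  At Beta: gained ['W415N', 'Y506D'] -> total ['A539F', 'C773V', 'H195M', 'H294N', 'H87Y', 'M355E', 'N376Y', 'W415N', 'W981P', 'Y506D']
Mutations(Beta) = ['A539F', 'C773V', 'H195M', 'H294N', 'H87Y', 'M355E', 'N376Y', 'W415N', 'W981P', 'Y506D']
Accumulating mutations along path to Zeta:
  At Lambda: gained [] -> total []
  At Mu: gained ['A539F', 'H195M', 'M355E'] -> total ['A539F', 'H195M', 'M355E']
  At Zeta: gained ['W981P', 'H294N', 'C773V'] -> total ['A539F', 'C773V', 'H195M', 'H294N', 'M355E', 'W981P']
Mutations(Zeta) = ['A539F', 'C773V', 'H195M', 'H294N', 'M355E', 'W981P']
Intersection: ['A539F', 'C773V', 'H195M', 'H294N', 'H87Y', 'M355E', 'N376Y', 'W415N', 'W981P', 'Y506D'] ∩ ['A539F', 'C773V', 'H195M', 'H294N', 'M355E', 'W981P'] = ['A539F', 'C773V', 'H195M', 'H294N', 'M355E', 'W981P']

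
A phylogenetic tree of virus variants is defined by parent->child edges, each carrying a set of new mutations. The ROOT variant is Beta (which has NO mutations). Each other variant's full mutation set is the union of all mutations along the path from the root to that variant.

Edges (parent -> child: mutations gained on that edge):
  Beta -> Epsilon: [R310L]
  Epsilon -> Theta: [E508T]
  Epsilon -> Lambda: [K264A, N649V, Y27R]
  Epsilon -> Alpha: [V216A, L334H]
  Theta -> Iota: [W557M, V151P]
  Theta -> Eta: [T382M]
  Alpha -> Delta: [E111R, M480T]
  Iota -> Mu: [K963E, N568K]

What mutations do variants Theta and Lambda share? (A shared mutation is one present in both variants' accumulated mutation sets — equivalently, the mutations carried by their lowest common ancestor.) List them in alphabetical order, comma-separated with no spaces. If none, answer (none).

Answer: R310L

Derivation:
Accumulating mutations along path to Theta:
  At Beta: gained [] -> total []
  At Epsilon: gained ['R310L'] -> total ['R310L']
  At Theta: gained ['E508T'] -> total ['E508T', 'R310L']
Mutations(Theta) = ['E508T', 'R310L']
Accumulating mutations along path to Lambda:
  At Beta: gained [] -> total []
  At Epsilon: gained ['R310L'] -> total ['R310L']
  At Lambda: gained ['K264A', 'N649V', 'Y27R'] -> total ['K264A', 'N649V', 'R310L', 'Y27R']
Mutations(Lambda) = ['K264A', 'N649V', 'R310L', 'Y27R']
Intersection: ['E508T', 'R310L'] ∩ ['K264A', 'N649V', 'R310L', 'Y27R'] = ['R310L']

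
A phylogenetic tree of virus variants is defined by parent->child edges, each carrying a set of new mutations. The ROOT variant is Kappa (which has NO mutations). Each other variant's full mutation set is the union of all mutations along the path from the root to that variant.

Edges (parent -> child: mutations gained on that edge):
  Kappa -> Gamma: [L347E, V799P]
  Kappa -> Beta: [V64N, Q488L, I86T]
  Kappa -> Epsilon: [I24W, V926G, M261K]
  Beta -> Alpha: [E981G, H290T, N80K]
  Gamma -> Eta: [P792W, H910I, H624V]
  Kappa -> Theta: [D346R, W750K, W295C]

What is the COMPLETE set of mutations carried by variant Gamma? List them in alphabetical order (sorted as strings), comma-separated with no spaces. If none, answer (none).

At Kappa: gained [] -> total []
At Gamma: gained ['L347E', 'V799P'] -> total ['L347E', 'V799P']

Answer: L347E,V799P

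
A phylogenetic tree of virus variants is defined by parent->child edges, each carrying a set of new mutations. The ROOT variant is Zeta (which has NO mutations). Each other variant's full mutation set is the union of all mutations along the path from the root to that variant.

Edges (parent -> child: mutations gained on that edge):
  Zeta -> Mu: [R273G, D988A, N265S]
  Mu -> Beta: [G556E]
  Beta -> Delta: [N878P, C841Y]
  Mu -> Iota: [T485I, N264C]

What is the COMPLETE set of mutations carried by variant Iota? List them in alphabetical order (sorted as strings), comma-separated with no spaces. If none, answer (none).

At Zeta: gained [] -> total []
At Mu: gained ['R273G', 'D988A', 'N265S'] -> total ['D988A', 'N265S', 'R273G']
At Iota: gained ['T485I', 'N264C'] -> total ['D988A', 'N264C', 'N265S', 'R273G', 'T485I']

Answer: D988A,N264C,N265S,R273G,T485I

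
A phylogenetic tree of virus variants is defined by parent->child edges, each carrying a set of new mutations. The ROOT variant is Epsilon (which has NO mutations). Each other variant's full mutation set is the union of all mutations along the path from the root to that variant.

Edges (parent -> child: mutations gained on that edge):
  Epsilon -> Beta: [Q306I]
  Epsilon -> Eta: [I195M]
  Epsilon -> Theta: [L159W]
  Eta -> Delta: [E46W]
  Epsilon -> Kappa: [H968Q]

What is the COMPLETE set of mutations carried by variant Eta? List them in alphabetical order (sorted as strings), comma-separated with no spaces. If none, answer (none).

Answer: I195M

Derivation:
At Epsilon: gained [] -> total []
At Eta: gained ['I195M'] -> total ['I195M']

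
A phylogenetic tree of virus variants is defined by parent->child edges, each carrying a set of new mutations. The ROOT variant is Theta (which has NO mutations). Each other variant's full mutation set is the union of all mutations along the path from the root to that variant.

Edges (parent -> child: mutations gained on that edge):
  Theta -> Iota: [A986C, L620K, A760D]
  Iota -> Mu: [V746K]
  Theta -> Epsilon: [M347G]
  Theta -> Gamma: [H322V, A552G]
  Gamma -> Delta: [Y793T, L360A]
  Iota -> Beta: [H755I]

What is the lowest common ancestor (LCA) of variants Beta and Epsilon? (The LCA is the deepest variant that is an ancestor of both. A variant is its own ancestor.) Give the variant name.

Answer: Theta

Derivation:
Path from root to Beta: Theta -> Iota -> Beta
  ancestors of Beta: {Theta, Iota, Beta}
Path from root to Epsilon: Theta -> Epsilon
  ancestors of Epsilon: {Theta, Epsilon}
Common ancestors: {Theta}
Walk up from Epsilon: Epsilon (not in ancestors of Beta), Theta (in ancestors of Beta)
Deepest common ancestor (LCA) = Theta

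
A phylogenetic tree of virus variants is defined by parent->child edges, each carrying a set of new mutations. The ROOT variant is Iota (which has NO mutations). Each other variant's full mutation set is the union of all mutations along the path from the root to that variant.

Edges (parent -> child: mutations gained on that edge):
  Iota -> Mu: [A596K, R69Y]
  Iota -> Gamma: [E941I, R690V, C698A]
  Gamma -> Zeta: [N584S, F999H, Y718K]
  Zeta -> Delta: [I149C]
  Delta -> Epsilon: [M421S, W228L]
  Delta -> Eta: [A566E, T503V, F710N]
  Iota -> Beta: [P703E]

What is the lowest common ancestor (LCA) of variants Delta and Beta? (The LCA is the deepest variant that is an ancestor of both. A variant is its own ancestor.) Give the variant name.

Path from root to Delta: Iota -> Gamma -> Zeta -> Delta
  ancestors of Delta: {Iota, Gamma, Zeta, Delta}
Path from root to Beta: Iota -> Beta
  ancestors of Beta: {Iota, Beta}
Common ancestors: {Iota}
Walk up from Beta: Beta (not in ancestors of Delta), Iota (in ancestors of Delta)
Deepest common ancestor (LCA) = Iota

Answer: Iota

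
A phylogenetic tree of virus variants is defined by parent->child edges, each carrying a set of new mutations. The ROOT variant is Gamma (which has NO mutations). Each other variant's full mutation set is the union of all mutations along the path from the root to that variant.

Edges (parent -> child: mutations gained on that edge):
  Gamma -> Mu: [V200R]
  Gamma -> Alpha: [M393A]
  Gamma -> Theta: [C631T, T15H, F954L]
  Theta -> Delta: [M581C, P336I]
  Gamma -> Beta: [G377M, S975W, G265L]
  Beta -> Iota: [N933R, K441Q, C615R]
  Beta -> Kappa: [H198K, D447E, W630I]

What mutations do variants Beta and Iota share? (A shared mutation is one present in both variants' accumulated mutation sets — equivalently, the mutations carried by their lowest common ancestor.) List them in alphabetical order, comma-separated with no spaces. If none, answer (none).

Accumulating mutations along path to Beta:
  At Gamma: gained [] -> total []
  At Beta: gained ['G377M', 'S975W', 'G265L'] -> total ['G265L', 'G377M', 'S975W']
Mutations(Beta) = ['G265L', 'G377M', 'S975W']
Accumulating mutations along path to Iota:
  At Gamma: gained [] -> total []
  At Beta: gained ['G377M', 'S975W', 'G265L'] -> total ['G265L', 'G377M', 'S975W']
  At Iota: gained ['N933R', 'K441Q', 'C615R'] -> total ['C615R', 'G265L', 'G377M', 'K441Q', 'N933R', 'S975W']
Mutations(Iota) = ['C615R', 'G265L', 'G377M', 'K441Q', 'N933R', 'S975W']
Intersection: ['G265L', 'G377M', 'S975W'] ∩ ['C615R', 'G265L', 'G377M', 'K441Q', 'N933R', 'S975W'] = ['G265L', 'G377M', 'S975W']

Answer: G265L,G377M,S975W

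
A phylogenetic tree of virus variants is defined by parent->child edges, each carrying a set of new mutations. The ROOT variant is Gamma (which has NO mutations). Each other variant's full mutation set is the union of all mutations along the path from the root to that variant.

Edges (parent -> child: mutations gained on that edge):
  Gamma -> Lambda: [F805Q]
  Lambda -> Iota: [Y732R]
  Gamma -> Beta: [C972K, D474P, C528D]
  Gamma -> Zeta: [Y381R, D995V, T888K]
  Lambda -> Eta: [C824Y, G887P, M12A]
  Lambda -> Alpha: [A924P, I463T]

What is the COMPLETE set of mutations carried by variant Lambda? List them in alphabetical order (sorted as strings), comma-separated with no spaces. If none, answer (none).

Answer: F805Q

Derivation:
At Gamma: gained [] -> total []
At Lambda: gained ['F805Q'] -> total ['F805Q']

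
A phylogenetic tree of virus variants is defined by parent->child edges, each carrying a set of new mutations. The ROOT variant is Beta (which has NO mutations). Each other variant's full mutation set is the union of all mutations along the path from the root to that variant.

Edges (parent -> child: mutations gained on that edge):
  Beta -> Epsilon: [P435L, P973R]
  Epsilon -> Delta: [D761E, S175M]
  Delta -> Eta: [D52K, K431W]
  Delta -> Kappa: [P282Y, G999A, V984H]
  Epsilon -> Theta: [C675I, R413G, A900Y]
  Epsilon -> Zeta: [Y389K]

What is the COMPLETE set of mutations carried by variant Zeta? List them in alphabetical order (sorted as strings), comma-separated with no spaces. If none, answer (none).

Answer: P435L,P973R,Y389K

Derivation:
At Beta: gained [] -> total []
At Epsilon: gained ['P435L', 'P973R'] -> total ['P435L', 'P973R']
At Zeta: gained ['Y389K'] -> total ['P435L', 'P973R', 'Y389K']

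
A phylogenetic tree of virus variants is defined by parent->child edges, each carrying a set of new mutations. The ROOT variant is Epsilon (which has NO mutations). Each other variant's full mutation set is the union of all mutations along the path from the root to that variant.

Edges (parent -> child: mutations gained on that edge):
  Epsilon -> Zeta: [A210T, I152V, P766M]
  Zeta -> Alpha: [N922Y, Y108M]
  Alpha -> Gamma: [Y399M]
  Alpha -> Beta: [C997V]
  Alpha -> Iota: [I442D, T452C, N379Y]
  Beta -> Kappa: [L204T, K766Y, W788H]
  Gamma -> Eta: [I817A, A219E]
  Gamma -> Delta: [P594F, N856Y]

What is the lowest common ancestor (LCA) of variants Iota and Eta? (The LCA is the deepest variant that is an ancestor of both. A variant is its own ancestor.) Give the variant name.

Path from root to Iota: Epsilon -> Zeta -> Alpha -> Iota
  ancestors of Iota: {Epsilon, Zeta, Alpha, Iota}
Path from root to Eta: Epsilon -> Zeta -> Alpha -> Gamma -> Eta
  ancestors of Eta: {Epsilon, Zeta, Alpha, Gamma, Eta}
Common ancestors: {Epsilon, Zeta, Alpha}
Walk up from Eta: Eta (not in ancestors of Iota), Gamma (not in ancestors of Iota), Alpha (in ancestors of Iota), Zeta (in ancestors of Iota), Epsilon (in ancestors of Iota)
Deepest common ancestor (LCA) = Alpha

Answer: Alpha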